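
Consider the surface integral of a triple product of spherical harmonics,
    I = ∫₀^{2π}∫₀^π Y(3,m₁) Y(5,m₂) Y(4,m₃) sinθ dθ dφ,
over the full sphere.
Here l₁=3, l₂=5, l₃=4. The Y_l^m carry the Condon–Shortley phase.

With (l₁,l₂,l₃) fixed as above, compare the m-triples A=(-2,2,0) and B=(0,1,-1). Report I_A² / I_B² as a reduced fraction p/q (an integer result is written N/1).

350/1083

Shared (l₁,l₂,l₃)=(3,5,4): N and (l;000)² cancel in I_A²/I_B².
A: Δ = 4!·2!·6!/13! = 1/180180; Racah Σ t=3..4: t=3:−1/576 t=4:+1/864 = -1/1728; ⇒ 3j(3 5 4; -2 2 0)² = 5/1287, sgn -1
B: Δ = 4!·2!·6!/13! = 1/180180; Racah Σ t=1..3: t=1:−1/1440 t=2:+1/192 t=3:−1/432 = 19/8640; ⇒ 3j(3 5 4; 0 1 -1)² = 361/30030, sgn -1
I_A²/I_B² = (5/1287)/(361/30030) = 350/1083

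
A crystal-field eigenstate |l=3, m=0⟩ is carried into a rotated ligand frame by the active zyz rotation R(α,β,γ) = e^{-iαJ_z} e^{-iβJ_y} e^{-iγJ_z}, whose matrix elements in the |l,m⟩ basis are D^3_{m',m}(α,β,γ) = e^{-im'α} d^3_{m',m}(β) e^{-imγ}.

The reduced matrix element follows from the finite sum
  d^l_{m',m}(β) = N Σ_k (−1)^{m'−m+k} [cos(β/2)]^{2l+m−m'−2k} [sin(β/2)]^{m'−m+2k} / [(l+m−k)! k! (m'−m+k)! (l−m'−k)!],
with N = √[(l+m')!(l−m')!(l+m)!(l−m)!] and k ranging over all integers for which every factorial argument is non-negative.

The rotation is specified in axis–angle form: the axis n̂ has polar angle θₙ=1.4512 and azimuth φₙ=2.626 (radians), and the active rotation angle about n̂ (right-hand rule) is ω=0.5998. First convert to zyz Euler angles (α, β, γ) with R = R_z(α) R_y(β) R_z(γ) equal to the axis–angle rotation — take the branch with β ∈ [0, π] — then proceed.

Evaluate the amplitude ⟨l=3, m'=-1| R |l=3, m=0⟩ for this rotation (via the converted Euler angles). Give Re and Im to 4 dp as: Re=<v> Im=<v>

Axis–angle → zyz. n̂ = (sinθₙcosφₙ, sinθₙsinφₙ, cosθₙ) = (-0.863786, +0.489529, +0.119311), ω = 0.5998.
R = I cosω + sinω [n̂]ₓ + (1−cosω) n̂n̂ᵀ gives
  R = [+0.955686, -0.141157, +0.258339; -0.006460, +0.867278, +0.497783; -0.294317, -0.477393, +0.827933]
β = atan2(√(R₁₃²+R₂₃²), R₃₃) = 0.595384; α = atan2(R₂₃, R₁₃) mod 2π = 1.092081; γ = atan2(R₃₂, −R₃₁) mod 2π = 5.264859
Split into d^3_{-1,0}(β=0.5954) × two z-phases.
Half-angle: c=0.956016, s=0.293314. N=√(2·24·6·6)=41.569219
k: max(0,(0)−(-1))=1 … min(3+(0),3−(-1))=3
  k=1: (−1)^0·41.5692/(12)·0.9560^5·0.2933^1 = +0.811428
  k=2: (−1)^1·41.5692/(4)·0.9560^3·0.2933^3 = -0.229144
  k=3: (−1)^2·41.5692/(12)·0.9560^1·0.2933^5 = +0.007190
d^3_{-1,0}(0.5954) = +0.811428 -0.229144 +0.007190 = +0.589474
Attach z-rotation phases: D = e^{-i(-1)(1.0921)}·(+0.589474)·e^{-i(0)(5.2649)} = +0.271535+0.523210i

Re=0.2715 Im=0.5232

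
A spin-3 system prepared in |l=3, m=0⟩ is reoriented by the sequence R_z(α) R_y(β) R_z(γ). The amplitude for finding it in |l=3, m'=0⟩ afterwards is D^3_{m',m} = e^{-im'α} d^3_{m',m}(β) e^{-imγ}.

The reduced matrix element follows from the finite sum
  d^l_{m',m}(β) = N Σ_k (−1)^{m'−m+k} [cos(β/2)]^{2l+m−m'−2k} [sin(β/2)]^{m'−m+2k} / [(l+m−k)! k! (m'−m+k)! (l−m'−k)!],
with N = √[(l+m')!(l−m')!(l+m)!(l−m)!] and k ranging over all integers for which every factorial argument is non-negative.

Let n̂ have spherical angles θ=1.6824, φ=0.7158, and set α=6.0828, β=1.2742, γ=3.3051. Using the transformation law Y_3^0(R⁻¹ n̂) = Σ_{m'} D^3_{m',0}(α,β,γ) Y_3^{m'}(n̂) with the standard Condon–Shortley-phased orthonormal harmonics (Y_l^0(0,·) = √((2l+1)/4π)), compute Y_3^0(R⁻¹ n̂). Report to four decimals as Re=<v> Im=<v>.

Need the full column D^3_{m',0} for m'=−3..3 at α=6.0828, β=1.2742, γ=3.3051.
cos(β/2)=0.803824, sin(β/2)=0.594867
d^3_{-3,0}: single k=3 term ⇒ +0.488942;  D = +0.403222-0.276544i
d^3_{-2,0}: k∈[2..3] ⇒ +0.809179 -0.443161 = +0.366018;  D = +0.337015-0.142794i
d^3_{-1,0}: k∈[1..3] ⇒ +0.691538 -1.136199 +0.207420 = -0.237242;  D = -0.232494+0.047222i
d^3_{0,0}: k∈[0..3] ⇒ +0.269753 -1.329617 +0.728188 -0.044312 = -0.375987;  D = -0.375987+0.000000i
d^3_{1,0}: k∈[0..2] ⇒ -0.691538 +1.136199 -0.207420 = +0.237242;  D = +0.232494+0.047222i
d^3_{2,0}: k∈[0..1] ⇒ +0.809179 -0.443161 = +0.366018;  D = +0.337015+0.142794i
d^3_{3,0}: single k=0 term ⇒ -0.488942;  D = -0.403222-0.276544i
Y_3^{m'}(θ=1.6824,φ=0.7158) and Σ D·Y over m':
  (+0.4032-0.2765i)·(-0.2232-0.3433i)  (+0.3370-0.1428i)·(-0.0156+0.1113i)  (-0.2325+0.0472i)·(-0.2273+0.1977i)  (-0.3760+0.0000i)·(+0.1221+0.0000i)  (+0.2325+0.0472i)·(+0.2273+0.1977i)  (+0.3370+0.1428i)·(-0.0156-0.1113i)  (-0.4032-0.2765i)·(+0.2232-0.3433i)
Y_3^0(R⁻¹ n̂) = -0.307499+0.000000i

Re=-0.3075 Im=0.0000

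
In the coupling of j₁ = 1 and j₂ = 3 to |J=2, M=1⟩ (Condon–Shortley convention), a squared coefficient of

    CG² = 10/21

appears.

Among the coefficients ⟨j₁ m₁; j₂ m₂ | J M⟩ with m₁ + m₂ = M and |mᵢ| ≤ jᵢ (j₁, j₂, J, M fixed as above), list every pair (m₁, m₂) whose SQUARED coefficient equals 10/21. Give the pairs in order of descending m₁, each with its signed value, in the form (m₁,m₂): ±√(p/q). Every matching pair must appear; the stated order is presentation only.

(-1,2): +√(10/21)

Admissible pairs with m₁+m₂ = M = 1: (-1,2), (0,1), (1,0)
  (m₁,m₂)=(1,0): CG² = 1/7, CG = +√(1/7)
  (m₁,m₂)=(0,1): CG² = 8/21, CG = −√(8/21)
  (m₁,m₂)=(-1,2): CG² = 10/21, CG = +√(10/21)   ← matches the target
Pairs with CG² = 10/21: (-1,2): +√(10/21)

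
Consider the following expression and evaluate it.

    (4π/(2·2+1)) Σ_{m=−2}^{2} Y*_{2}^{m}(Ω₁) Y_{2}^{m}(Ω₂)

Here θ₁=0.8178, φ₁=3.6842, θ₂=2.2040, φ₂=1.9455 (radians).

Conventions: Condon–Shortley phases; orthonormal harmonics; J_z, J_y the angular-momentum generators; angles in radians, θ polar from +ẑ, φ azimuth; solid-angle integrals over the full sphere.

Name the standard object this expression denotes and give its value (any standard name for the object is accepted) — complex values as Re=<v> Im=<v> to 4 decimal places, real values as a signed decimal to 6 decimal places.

Legendre polynomial (addition theorem), -0.120580

This sum is the spherical-harmonic addition theorem: it equals the Legendre polynomial P_l(cos γ) of the angle γ between the two directions.
Addition theorem: P_2(cos γ) = (4π/5) Σ_m Y*_{lm}(Ω₁) Y_{lm}(Ω₂), m = −2…2:
  m=-2: Y*=0.09598 + 0.18187j  Y=-0.18377 + 0.17100j  product -0.04874 - 0.01701j
  m=-1: Y*=-0.33010 - 0.19904j  Y=0.13488 + 0.34295j  product 0.02374 - 0.14005j
  m=+0: Y*=0.12706 + 0.00000j  Y=0.01591 + 0.00000j  product 0.00202 + 0.00000j
  m=+1: Y*=0.33010 - 0.19904j  Y=-0.13488 + 0.34295j  product 0.02374 + 0.14005j
  m=+2: Y*=0.09598 - 0.18187j  Y=-0.18377 - 0.17100j  product -0.04874 + 0.01701j
Accumulated sum -0.04798 - 0.00000j; after 4π/(2l+1) scaling, -0.12058 - 0.00000j ⇒ P_2 = -0.120580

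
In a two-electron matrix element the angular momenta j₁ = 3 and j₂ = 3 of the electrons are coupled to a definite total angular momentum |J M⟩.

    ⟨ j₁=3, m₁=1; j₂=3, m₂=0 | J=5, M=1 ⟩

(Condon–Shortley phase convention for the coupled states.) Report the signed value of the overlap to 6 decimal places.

+√(5/42) ≈ +0.345033

√[11·1!5!5!/12! · 4!2!3!3!6!4!] = √(69120/7)
  +(−1)^0/∏(0,1,2,3,3,2)! = 1/144  (running 1/144)
  +(−1)^1/∏(1,0,1,2,4,3)! = -1/288  (running 1/288)
⟨..|..⟩ = √(69120/7)·(1/288) = +0.345033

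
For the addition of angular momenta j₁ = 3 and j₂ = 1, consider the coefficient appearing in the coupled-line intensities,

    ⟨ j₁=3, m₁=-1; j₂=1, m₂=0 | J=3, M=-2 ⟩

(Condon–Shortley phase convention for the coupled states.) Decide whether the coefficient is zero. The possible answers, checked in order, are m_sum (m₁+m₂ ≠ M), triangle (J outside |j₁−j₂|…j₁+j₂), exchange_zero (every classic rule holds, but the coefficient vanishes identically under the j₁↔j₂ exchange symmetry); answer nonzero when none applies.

m-sum: m₁+m₂ = -1+0 = -1, M = -2  ✗ ⇒ coefficient is 0

m_sum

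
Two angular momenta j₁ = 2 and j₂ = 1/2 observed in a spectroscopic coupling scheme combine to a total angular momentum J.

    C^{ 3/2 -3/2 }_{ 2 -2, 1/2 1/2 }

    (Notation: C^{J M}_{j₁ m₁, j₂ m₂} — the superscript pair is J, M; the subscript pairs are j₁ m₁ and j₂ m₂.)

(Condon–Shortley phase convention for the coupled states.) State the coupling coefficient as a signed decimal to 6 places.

j₁+j₂−J=1  J+j₁−j₂=3  J−j₁+j₂=0  j₁+j₂+J+1=5
(j₁±m₁, j₂±m₂, J±M) = (0,4,1,0,0,3)
P² = 144/5
sum k=1..1:
  [1] −1/6 = -1/6
S = -1/6
C² = P²·S² = 4/5 ; C = -0.894427

-0.894427  (= −√(4/5))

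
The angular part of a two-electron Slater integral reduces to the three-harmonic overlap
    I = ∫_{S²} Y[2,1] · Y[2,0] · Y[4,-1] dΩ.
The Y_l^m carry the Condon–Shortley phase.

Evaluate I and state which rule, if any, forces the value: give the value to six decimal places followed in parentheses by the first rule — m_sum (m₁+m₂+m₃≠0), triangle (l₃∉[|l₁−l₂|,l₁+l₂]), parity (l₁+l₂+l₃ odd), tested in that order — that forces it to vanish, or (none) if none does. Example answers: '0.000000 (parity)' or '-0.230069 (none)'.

Rules hold: Σm=0, L=8 even, 0≤4≤4.
N = 5·5·9 = 225
Δ = 0!·4!·4!/9! = 1/630
Racah Σ t=0..0: t=0:+1/16 = 1/16
⇒ 3j(2 2 4; 0 0 0)² = 2/35, sgn +1
Racah Σ t=0..0: t=0:+1/24 = 1/24
⇒ 3j(2 2 4; 1 0 -1)² = 1/21, sgn -1
4πI² = N·(3j₀)²·(3jₘ)² = 30/49
I = -1·√(0.612245/4π) = -0.22072812
No selection rule forces the value: the integral is nonzero (none).

-0.220728 (none)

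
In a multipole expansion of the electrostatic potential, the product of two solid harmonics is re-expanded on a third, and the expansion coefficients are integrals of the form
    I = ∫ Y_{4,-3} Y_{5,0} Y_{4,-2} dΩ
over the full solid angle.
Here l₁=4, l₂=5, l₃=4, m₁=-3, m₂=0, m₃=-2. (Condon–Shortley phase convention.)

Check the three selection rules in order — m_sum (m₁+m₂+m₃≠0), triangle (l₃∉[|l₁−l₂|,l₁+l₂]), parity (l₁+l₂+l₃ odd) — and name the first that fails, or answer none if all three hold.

azimuthal sum: -3 + 0 − 2 = -5  ✗
1 ≤ 4 ≤ 9 (triangle on l)
L = 4 + 5 + 4 = 13 (odd)

m_sum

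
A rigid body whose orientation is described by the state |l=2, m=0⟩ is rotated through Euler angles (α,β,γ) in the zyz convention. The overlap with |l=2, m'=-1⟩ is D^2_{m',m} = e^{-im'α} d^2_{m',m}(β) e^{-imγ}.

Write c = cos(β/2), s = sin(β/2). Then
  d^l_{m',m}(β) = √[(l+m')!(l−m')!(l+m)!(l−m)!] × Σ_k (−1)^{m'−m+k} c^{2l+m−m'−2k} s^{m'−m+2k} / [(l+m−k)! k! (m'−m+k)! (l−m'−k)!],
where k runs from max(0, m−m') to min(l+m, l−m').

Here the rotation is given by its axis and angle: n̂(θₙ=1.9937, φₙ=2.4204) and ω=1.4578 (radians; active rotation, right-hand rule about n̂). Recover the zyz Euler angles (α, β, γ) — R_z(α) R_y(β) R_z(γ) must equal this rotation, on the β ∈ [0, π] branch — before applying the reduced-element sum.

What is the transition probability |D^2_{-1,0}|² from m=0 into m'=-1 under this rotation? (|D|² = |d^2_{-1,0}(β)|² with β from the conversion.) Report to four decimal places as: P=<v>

P=0.0960

Axis–angle → zyz. n̂ = (sinθₙcosφₙ, sinθₙsinφₙ, cosθₙ) = (-0.684855, +0.602111, -0.410410), ω = 1.4578.
R = I cosω + sinω [n̂]ₓ + (1−cosω) n̂n̂ᵀ gives
  R = [+0.528897, +0.041930, +0.847650; -0.773655, +0.434415, +0.461238; -0.348892, -0.899736, +0.262200]
β = atan2(√(R₁₃²+R₂₃²), R₃₃) = 1.305495; α = atan2(R₂₃, R₁₃) mod 2π = 0.498331; γ = atan2(R₃₂, −R₃₁) mod 2π = 5.082309
D^2_{-1,0}(0.4983,1.3055,5.0823) = e^{-i·-1·0.4983}·d^2_{-1,0}(1.3055)·e^{-i·0·5.0823}. Compute d first:
Half-angle: c=0.794418, s=0.607371. N=√(1·6·2·2)=4.898979
Admissible k: 1..2 (factorial args all ≥0)
  k=1: (−1)^0·4.8990/(2)·0.7944^3·0.6074^1 = +0.745894
  k=2: (−1)^1·4.8990/(2)·0.7944^1·0.6074^3 = -0.436001
d^2_{-1,0}(1.3055) = +0.745894 -0.436001 = +0.309893
|D^2_{-1,0}|² = |d^2_{-1,0}(β)|² = (+0.309893)² = 0.096034 (the z-rotation phases have unit modulus)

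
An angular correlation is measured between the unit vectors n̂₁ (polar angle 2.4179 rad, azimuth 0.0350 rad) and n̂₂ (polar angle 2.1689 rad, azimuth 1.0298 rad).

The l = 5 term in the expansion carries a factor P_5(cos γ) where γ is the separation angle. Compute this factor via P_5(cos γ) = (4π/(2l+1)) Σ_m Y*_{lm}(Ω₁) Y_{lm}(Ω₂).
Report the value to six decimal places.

-0.392171

Term-by-term m-sum for l=5 (normalisation 4π/11 = 1.142397):
  m=-5: (0.05818 + 0.01029j) × (0.07565 + 0.16212j) = 0.00273 + 0.01021j  (running Σ = 0.00273 + 0.01021j)
  m=-4: (-0.20937 - 0.02950j) × (0.21548 - 0.31961j) = -0.05454 + 0.06056j  (running Σ = -0.05181 + 0.07077j)
  m=-3: (0.40492 + 0.04267j) × (-0.36140 - 0.01888j) = -0.14553 - 0.02307j  (running Σ = -0.19734 + 0.04770j)
  m=-2: (-0.38030 - 0.02666j) × (-0.01495 - 0.02810j) = 0.00493 + 0.01108j  (running Σ = -0.19241 + 0.05879j)
  m=-1: (-0.05078 - 0.00178j) × (-0.18099 + 0.30125j) = 0.00973 - 0.01498j  (running Σ = -0.18268 + 0.04381j)
  m=0: (0.38931 + 0.00000j) × (0.05669 + 0.00000j) = 0.02207 + 0.00000j  (running Σ = -0.16061 + 0.04381j)
  m=1: (0.05078 - 0.00178j) × (0.18099 + 0.30125j) = 0.00973 + 0.01498j  (running Σ = -0.15088 + 0.05879j)
  m=2: (-0.38030 + 0.02666j) × (-0.01495 + 0.02810j) = 0.00493 - 0.01108j  (running Σ = -0.14595 + 0.04770j)
  m=3: (-0.40492 + 0.04267j) × (0.36140 - 0.01888j) = -0.14553 + 0.02307j  (running Σ = -0.29148 + 0.07077j)
  m=4: (-0.20937 + 0.02950j) × (0.21548 + 0.31961j) = -0.05454 - 0.06056j  (running Σ = -0.34602 + 0.01021j)
  m=5: (-0.05818 + 0.01029j) × (-0.07565 + 0.16212j) = 0.00273 - 0.01021j  (running Σ = -0.34329 - 0.00000j)
Accumulated sum -0.34329 - 0.00000j; after 4π/(2l+1) scaling, -0.39217 - 0.00000j ⇒ P_5 = -0.392171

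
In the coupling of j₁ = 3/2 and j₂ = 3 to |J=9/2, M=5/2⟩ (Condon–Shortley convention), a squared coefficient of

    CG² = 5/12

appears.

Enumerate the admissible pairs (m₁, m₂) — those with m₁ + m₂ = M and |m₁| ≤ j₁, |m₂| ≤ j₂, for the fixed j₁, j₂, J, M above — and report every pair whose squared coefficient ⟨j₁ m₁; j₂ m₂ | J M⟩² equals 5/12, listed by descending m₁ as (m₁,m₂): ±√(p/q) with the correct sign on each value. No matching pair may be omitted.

(3/2,1): +√(5/12)

Admissible pairs with m₁+m₂ = M = 5/2: (-1/2,3), (1/2,2), (3/2,1)
  (m₁,m₂)=(3/2,1): CG² = 5/12, CG = +√(5/12)   ← matches the target
  (m₁,m₂)=(1/2,2): CG² = 1/2, CG = +√(1/2)
  (m₁,m₂)=(-1/2,3): CG² = 1/12, CG = +√(1/12)
Pairs with CG² = 5/12: (3/2,1): +√(5/12)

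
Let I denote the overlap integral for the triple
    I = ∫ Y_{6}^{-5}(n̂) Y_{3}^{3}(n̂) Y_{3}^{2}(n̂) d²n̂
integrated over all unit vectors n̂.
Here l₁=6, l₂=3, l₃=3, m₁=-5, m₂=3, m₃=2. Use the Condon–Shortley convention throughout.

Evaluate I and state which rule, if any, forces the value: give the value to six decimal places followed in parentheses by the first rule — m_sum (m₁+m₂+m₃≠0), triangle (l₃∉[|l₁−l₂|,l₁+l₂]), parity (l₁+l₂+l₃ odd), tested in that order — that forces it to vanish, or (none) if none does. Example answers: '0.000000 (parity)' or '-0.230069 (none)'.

m-sum 0 ✓  L=12 even ✓  3≤3≤9 ✓
Π(2lᵢ+1) = 13×7×7 = 637
triangle coeff Δ(6,3,3) = 1/12012
Σ_t [3,3]: t=3:−1/1296 = -1/1296
(3j)²=100/3003 [(6 3 3; 0 0 0)], sign=+1
Σ_t [6,6]: t=6:+1/86400 = 1/86400
(3j)²=1/26 [(6 3 3; -5 3 2)], sign=-1
⇒ 4πI² = 350/429
I = (-1)√(350/429/(4π)) = -0.25480060
No selection rule forces the value: the integral is nonzero (none).

-0.254801 (none)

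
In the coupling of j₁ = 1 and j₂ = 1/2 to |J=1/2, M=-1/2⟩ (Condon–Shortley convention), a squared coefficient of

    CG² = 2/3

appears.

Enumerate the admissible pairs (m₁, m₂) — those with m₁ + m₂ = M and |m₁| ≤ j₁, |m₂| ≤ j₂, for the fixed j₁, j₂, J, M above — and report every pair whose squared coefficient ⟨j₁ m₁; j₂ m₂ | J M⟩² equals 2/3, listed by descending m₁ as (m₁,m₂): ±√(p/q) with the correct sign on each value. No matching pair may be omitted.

Admissible pairs with m₁+m₂ = M = -1/2: (-1,1/2), (0,-1/2)
  (m₁,m₂)=(0,-1/2): CG² = 1/3, CG = +√(1/3)
  (m₁,m₂)=(-1,1/2): CG² = 2/3, CG = −√(2/3)   ← matches the target
Pairs with CG² = 2/3: (-1,1/2): −√(2/3)

(-1,1/2): −√(2/3)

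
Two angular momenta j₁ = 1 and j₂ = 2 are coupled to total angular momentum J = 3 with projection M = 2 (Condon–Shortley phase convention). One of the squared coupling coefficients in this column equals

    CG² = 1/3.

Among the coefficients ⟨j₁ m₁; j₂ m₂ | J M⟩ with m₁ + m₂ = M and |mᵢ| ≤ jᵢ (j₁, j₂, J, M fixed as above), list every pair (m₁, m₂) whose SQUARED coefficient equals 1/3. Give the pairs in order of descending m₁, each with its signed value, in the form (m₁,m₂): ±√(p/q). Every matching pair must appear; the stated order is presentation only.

Admissible pairs with m₁+m₂ = M = 2: (0,2), (1,1)
  (m₁,m₂)=(1,1): CG² = 2/3, CG = +√(2/3)
  (m₁,m₂)=(0,2): CG² = 1/3, CG = +√(1/3)   ← matches the target
Pairs with CG² = 1/3: (0,2): +√(1/3)

(0,2): +√(1/3)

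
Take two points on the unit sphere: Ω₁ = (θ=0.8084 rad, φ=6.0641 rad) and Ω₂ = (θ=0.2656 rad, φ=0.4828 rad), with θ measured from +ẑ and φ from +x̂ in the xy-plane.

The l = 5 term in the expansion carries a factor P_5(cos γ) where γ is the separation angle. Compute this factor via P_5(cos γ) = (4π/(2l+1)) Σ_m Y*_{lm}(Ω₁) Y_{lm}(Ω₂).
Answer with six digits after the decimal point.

-0.383240

Term-by-term m-sum for l=5 (normalisation 4π/11 = 1.142397):
  term(m=-5) = -0.00005 + 0.00002j   from Y*(Ω₁)=0.04202 - 0.08163j, Y(Ω₂)=-0.00043 - 0.00038j
  term(m=-4) = -0.00176 - 0.00061j   from Y*(Ω₁)=0.17744 - 0.21305j, Y(Ω₂)=-0.00237 - 0.00629j
  term(m=-3) = -0.01014 - 0.01712j   from Y*(Ω₁)=0.34111 - 0.26324j, Y(Ω₂)=0.00564 - 0.04583j
  term(m=-2) = 0.00886 - 0.05257j   from Y*(Ω₁)=0.23893 - 0.11195j, Y(Ω₂)=0.11496 - 0.16617j
  term(m=-1) = -0.08256 + 0.06981j   from Y*(Ω₁)=-0.20344 + 0.04530j, Y(Ω₂)=0.45946 - 0.24084j
  term(m=+0) = -0.16417 + 0.00000j   from Y*(Ω₁)=-0.32759 + 0.00000j, Y(Ω₂)=0.50113 + 0.00000j
  term(m=+1) = -0.08256 - 0.06981j   from Y*(Ω₁)=0.20344 + 0.04530j, Y(Ω₂)=-0.45946 - 0.24084j
  term(m=+2) = 0.00886 + 0.05257j   from Y*(Ω₁)=0.23893 + 0.11195j, Y(Ω₂)=0.11496 + 0.16617j
  term(m=+3) = -0.01014 + 0.01712j   from Y*(Ω₁)=-0.34111 - 0.26324j, Y(Ω₂)=-0.00564 - 0.04583j
  term(m=+4) = -0.00176 + 0.00061j   from Y*(Ω₁)=0.17744 + 0.21305j, Y(Ω₂)=-0.00237 + 0.00629j
  term(m=+5) = -0.00005 - 0.00002j   from Y*(Ω₁)=-0.04202 - 0.08163j, Y(Ω₂)=0.00043 - 0.00038j
Total Σ_m = -0.33547 - 0.00000j. Multiply by 1.142397: -0.38324 - 0.00000j. P_5(cos γ) = -0.383240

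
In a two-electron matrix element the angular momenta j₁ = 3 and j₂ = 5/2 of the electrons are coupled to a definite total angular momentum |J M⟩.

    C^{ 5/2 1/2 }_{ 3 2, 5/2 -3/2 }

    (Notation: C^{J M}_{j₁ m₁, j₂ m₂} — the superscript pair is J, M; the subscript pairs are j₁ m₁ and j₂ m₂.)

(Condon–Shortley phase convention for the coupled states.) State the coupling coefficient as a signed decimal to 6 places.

√[6·3!3!2!/9! · 5!1!1!4!3!2!] = √(288/7)
  +(−1)^0/∏(0,3,1,1,2,1)! = 1/12  (running 1/12)
  +(−1)^1/∏(1,2,0,0,3,2)! = -1/24  (running 1/24)
⟨..|..⟩ = √(288/7)·(1/24) = +0.267261

+0.267261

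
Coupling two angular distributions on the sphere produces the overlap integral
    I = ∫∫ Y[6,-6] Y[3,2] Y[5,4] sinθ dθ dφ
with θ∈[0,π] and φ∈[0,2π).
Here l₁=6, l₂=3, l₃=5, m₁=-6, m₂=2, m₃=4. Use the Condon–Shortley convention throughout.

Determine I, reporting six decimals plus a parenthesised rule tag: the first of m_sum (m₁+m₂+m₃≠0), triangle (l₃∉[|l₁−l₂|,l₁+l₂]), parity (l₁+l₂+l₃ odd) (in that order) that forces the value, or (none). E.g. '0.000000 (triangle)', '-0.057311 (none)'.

0.207001 (none)

m-sum 0 ✓  L=14 even ✓  3≤5≤9 ✓
Π(2lᵢ+1) = 13×7×11 = 1001
triangle coeff Δ(6,3,5) = 1/675675
Σ_t [1,3]: t=1:−1/8640 t=2:+1/2304 t=3:−1/8640 = 7/34560
(3j)²=7/429 [(6 3 5; 0 0 0)], sign=-1
Σ_t [4,4]: t=4:+1/967680 = 1/967680
(3j)²=3/91 [(6 3 5; -6 2 4)], sign=-1
⇒ 4πI² = 7/13
I = (+1)√(7/13/(4π)) = 0.20700098
No selection rule forces the value: the integral is nonzero (none).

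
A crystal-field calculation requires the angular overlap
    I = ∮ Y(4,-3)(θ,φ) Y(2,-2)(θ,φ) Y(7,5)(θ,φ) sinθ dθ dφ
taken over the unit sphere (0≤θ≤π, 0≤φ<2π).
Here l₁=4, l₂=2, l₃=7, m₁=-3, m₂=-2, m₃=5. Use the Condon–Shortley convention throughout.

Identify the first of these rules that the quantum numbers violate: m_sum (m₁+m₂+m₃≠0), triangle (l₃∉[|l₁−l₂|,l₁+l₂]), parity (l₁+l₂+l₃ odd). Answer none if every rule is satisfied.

triangle

azimuthal sum: -3 − 2 + 5 = 0  ✓
l₃ must lie in [2,6]; have l₃=7  ✗
L = 4 + 2 + 7 = 13 (odd)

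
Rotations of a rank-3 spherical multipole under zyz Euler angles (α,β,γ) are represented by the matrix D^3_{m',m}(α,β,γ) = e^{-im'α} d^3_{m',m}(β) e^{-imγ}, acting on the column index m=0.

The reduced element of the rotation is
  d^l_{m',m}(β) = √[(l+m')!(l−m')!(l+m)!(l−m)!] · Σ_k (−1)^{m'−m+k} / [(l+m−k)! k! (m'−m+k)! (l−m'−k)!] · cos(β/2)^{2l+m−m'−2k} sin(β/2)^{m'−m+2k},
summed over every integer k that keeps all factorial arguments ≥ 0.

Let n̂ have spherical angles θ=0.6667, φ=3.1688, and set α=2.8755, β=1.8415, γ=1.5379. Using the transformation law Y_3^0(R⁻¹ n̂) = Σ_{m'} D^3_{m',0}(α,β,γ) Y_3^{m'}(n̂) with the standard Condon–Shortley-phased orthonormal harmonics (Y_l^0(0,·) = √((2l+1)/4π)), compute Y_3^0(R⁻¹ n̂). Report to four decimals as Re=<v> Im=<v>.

Re=-0.3161 Im=0.0000

Need the full column D^3_{m',0} for m'=−3..3 at α=2.8755, β=1.8415, γ=1.5379.
cos(β/2)=0.605223, sin(β/2)=0.796056
d^3_{-3,0}: single k=3 term ⇒ +0.500141;  D = -0.349069+0.358179i
d^3_{-2,0}: k∈[2..3] ⇒ +0.465704 -0.805686 = -0.339982;  D = -0.292962+0.172513i
d^3_{-1,0}: k∈[1..3] ⇒ +0.223930 -1.162222 +0.670230 = -0.268063;  D = +0.258628-0.070491i
d^3_{0,0}: k∈[0..3] ⇒ +0.049147 -0.765230 +1.323877 -0.254484 = +0.353310;  D = +0.353310+0.000000i
d^3_{1,0}: k∈[0..2] ⇒ -0.223930 +1.162222 -0.670230 = +0.268063;  D = -0.258628-0.070491i
d^3_{2,0}: k∈[0..1] ⇒ +0.465704 -0.805686 = -0.339982;  D = -0.292962-0.172513i
d^3_{3,0}: single k=0 term ⇒ -0.500141;  D = +0.349069+0.358179i
Y_3^{m'}(θ=0.6667,φ=3.1688) and Σ D·Y over m':
  (-0.3491+0.3582i)·(-0.0983+0.0080i)  (-0.2930+0.1725i)·(+0.3067-0.0167i)  (+0.2586-0.0705i)·(-0.4171+0.0114i)  (+0.3533+0.0000i)·(+0.0258+0.0000i)  (-0.2586-0.0705i)·(+0.4171+0.0114i)  (-0.2930-0.1725i)·(+0.3067+0.0167i)  (+0.3491+0.3582i)·(+0.0983+0.0080i)
Y_3^0(R⁻¹ n̂) = -0.316086+0.000000i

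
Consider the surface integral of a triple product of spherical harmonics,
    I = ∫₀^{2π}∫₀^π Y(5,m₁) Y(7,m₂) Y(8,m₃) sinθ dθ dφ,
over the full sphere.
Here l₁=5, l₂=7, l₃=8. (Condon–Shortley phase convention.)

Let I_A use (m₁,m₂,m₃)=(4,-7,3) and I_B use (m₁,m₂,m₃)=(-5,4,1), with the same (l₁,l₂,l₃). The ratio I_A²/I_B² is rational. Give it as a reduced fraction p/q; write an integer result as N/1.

143/600

Shared (l₁,l₂,l₃)=(5,7,8): N and (l;000)² cancel in I_A²/I_B².
A: Δ = 4!·6!·10!/21! = 1/814773960; Racah Σ t=0..0: t=0:+1/10450944000 = 1/10450944000; ⇒ 3j(5 7 8; 4 -7 3)² = 11/6460, sgn -1
B: Δ = 4!·6!·10!/21! = 1/814773960; Racah Σ t=4..4: t=4:+1/522547200 = 1/522547200; ⇒ 3j(5 7 8; -5 4 1)² = 30/4199, sgn -1
I_A²/I_B² = (11/6460)/(30/4199) = 143/600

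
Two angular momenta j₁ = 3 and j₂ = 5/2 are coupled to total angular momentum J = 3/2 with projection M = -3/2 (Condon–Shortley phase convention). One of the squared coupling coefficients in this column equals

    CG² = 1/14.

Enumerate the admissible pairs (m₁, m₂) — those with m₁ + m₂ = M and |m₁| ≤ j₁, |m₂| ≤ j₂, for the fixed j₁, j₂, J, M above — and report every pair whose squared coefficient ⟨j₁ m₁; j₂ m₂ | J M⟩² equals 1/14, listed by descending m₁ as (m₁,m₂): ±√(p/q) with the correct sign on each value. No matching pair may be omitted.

(1,-5/2): +√(1/14)

Admissible pairs with m₁+m₂ = M = -3/2: (-3,3/2), (-2,1/2), (-1,-1/2), (0,-3/2), (1,-5/2)
  (m₁,m₂)=(1,-5/2): CG² = 1/14, CG = +√(1/14)   ← matches the target
  (m₁,m₂)=(0,-3/2): CG² = 6/35, CG = −√(6/35)
  (m₁,m₂)=(-1,-1/2): CG² = 9/35, CG = +√(9/35)
  (m₁,m₂)=(-2,1/2): CG² = 2/7, CG = −√(2/7)
  (m₁,m₂)=(-3,3/2): CG² = 3/14, CG = +√(3/14)
Pairs with CG² = 1/14: (1,-5/2): +√(1/14)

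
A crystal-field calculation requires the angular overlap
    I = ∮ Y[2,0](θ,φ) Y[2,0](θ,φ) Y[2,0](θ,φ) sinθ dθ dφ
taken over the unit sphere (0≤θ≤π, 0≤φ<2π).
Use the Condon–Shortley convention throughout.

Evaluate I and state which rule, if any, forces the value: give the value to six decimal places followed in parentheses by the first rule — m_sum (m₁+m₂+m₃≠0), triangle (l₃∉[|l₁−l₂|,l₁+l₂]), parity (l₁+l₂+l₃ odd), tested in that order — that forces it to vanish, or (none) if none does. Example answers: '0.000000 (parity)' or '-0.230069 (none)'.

m-sum 0 ✓  L=6 even ✓  0≤2≤4 ✓
Π(2lᵢ+1) = 5×5×5 = 125
triangle coeff Δ(2,2,2) = 1/630
Σ_t [0,2]: t=0:+1/8 t=1:−1/1 t=2:+1/8 = -3/4
(3j)²=2/35 [(2 2 2; 0 0 0)], sign=-1
(m-triple is (0,0,0) — same symbol as above.)
⇒ 4πI² = 20/49
I = (+1)√(20/49/(4π)) = 0.18022375
No selection rule forces the value: the integral is nonzero (none).

0.180224 (none)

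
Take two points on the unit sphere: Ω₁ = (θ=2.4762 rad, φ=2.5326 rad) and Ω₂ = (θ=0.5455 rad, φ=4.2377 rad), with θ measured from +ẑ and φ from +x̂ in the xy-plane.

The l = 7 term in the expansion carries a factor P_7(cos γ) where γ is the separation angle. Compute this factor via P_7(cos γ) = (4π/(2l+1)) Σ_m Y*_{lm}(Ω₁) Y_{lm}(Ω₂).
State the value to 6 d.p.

Addition theorem: P_7(cos γ) = (4π/15) Σ_m Y*_{lm}(Ω₁) Y_{lm}(Ω₂), m = −7…7:
  m=-7: (+0.007426-0.015395i) × (-0.000912+0.004979i) = +0.000070+0.000051i  (running Σ = +0.000070+0.000051i)
  m=-6: (+0.071030-0.039952i) × (+0.029869-0.009026i) = +0.001761-0.001834i  (running Σ = +0.001831-0.001783i)
  m=-5: (+0.230760+0.022368i) × (-0.081484-0.084345i) = -0.016917-0.021286i  (running Σ = -0.015086-0.023070i)
  m=-4: (+0.322077+0.274392i) × (-0.095194+0.279779i) = -0.107429+0.063990i  (running Σ = -0.122515+0.040921i)
  m=-3: (+0.111625+0.426150i) × (+0.476005-0.070349i) = +0.083113+0.194997i  (running Σ = -0.039402+0.235917i)
  m=-2: (-0.027434+0.074504i) × (-0.230245-0.321547i) = +0.030273-0.008333i  (running Σ = -0.009128+0.227584i)
  m=-1: (+0.302522-0.210985i) × (+0.049509-0.096344i) = -0.005350-0.039592i  (running Σ = -0.014478+0.187992i)
  m=0: (+0.203570-0.000000i) × (-0.436054+0.000000i) = -0.088768+0.000000i  (running Σ = -0.103246+0.187992i)
  m=1: (-0.302522-0.210985i) × (-0.049509-0.096344i) = -0.005350+0.039592i  (running Σ = -0.108595+0.227584i)
  m=2: (-0.027434-0.074504i) × (-0.230245+0.321547i) = +0.030273+0.008333i  (running Σ = -0.078322+0.235917i)
  m=3: (-0.111625+0.426150i) × (-0.476005-0.070349i) = +0.083113-0.194997i  (running Σ = +0.004791+0.040921i)
  m=4: (+0.322077-0.274392i) × (-0.095194-0.279779i) = -0.107429-0.063990i  (running Σ = -0.102638-0.023070i)
  m=5: (-0.230760+0.022368i) × (+0.081484-0.084345i) = -0.016917+0.021286i  (running Σ = -0.119554-0.001783i)
  m=6: (+0.071030+0.039952i) × (+0.029869+0.009026i) = +0.001761+0.001834i  (running Σ = -0.117793+0.000051i)
  m=7: (-0.007426-0.015395i) × (+0.000912+0.004979i) = +0.000070-0.000051i  (running Σ = -0.117724+0.000000i)
Total Σ_m = -0.117724+0.000000i. Multiply by 0.837758: -0.098624+0.000000i. P_7(cos γ) = -0.098624

-0.098624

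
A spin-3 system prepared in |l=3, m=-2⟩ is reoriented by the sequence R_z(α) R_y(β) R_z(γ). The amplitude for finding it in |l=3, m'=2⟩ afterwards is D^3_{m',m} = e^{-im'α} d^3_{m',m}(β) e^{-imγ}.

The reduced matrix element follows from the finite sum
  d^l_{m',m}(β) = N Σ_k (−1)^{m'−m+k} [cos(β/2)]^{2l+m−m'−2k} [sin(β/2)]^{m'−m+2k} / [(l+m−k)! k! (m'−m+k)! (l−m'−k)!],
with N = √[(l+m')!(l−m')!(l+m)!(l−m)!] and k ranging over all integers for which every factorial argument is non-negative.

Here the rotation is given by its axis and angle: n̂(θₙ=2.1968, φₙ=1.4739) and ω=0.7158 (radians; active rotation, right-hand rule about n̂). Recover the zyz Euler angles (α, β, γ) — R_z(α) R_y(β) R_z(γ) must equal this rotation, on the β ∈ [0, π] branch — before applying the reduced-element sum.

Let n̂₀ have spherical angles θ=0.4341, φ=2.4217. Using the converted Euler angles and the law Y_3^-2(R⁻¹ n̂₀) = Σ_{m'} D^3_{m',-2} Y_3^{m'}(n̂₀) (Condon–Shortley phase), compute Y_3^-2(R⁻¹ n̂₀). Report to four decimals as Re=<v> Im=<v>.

Axis–angle → zyz. n̂ = (sinθₙcosφₙ, sinθₙsinφₙ, cosθₙ) = (+0.078400, +0.806574, -0.585911), ω = 0.7158.
R = I cosω + sinω [n̂]ₓ + (1−cosω) n̂n̂ᵀ gives
  R = [+0.756077, +0.400007, +0.518017; -0.368967, +0.914237, -0.167434; -0.540565, -0.064539, +0.838823]
β = atan2(√(R₁₃²+R₂₃²), R₃₃) = 0.575679; α = atan2(R₂₃, R₁₃) mod 2π = 5.970564; γ = atan2(R₃₂, −R₃₁) mod 2π = 6.164357
Need the full column D^3_{m',-2} for m'=−3..3 at α=5.9706, β=0.5757, γ=6.1644.
cos(β/2)=0.958859, sin(β/2)=0.283881
d^3_{-3,-2}: single k=1 term ⇒ +0.563621;  D = +0.217029-0.520160i
d^3_{-2,-2}: k∈[0..1] ⇒ +0.777195 -0.340614 = +0.436581;  D = +0.283881-0.331684i
d^3_{-1,-2}: k∈[0..1] ⇒ -0.727631 +0.127557 = -0.600074;  D = -0.511491+0.313794i
d^3_{0,-2}: k∈[0..1] ⇒ +0.373124 -0.032705 = +0.340419;  D = +0.330851-0.080144i
d^3_{1,-2}: k∈[0..1] ⇒ -0.127557 +0.005590 = -0.121967;  D = -0.121624-0.009135i
d^3_{2,-2}: k∈[0..1] ⇒ +0.029856 -0.000523 = +0.029332;  D = +0.027156+0.011086i
d^3_{3,-2}: single k=0 term ⇒ -0.004330;  D = -0.003311-0.002790i
Y_3^{m'}(θ=0.4341,φ=2.4217) and Σ D·Y over m':
  (+0.2170-0.5202i)·(+0.0172-0.0258i)  (+0.2839-0.3317i)·(+0.0214+0.1626i)  (-0.5115+0.3138i)·(-0.3184-0.2792i)  (+0.3309-0.0801i)·(+0.3777+0.0000i)  (-0.1216-0.0091i)·(+0.3184-0.2792i)  (+0.0272+0.0111i)·(+0.0214-0.1626i)  (-0.0033-0.0028i)·(-0.0172-0.0258i)
Y_3^-2(R⁻¹ n̂) = +0.386854+0.064118i

Re=0.3869 Im=0.0641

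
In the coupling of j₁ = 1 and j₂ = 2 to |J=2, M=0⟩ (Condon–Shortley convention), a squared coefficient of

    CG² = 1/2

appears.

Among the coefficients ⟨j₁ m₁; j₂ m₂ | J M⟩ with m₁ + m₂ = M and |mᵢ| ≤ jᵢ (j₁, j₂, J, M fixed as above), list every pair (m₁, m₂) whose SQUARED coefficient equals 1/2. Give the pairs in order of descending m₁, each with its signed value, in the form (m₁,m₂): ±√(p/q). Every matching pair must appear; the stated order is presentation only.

Admissible pairs with m₁+m₂ = M = 0: (-1,1), (0,0), (1,-1)
  (m₁,m₂)=(1,-1): CG² = 1/2, CG = +√(1/2)   ← matches the target
  (m₁,m₂)=(0,0): CG² = 0/1, CG = 0
  (m₁,m₂)=(-1,1): CG² = 1/2, CG = −√(1/2)   ← matches the target
Pairs with CG² = 1/2: (1,-1): +√(1/2); (-1,1): −√(1/2)

(1,-1): +√(1/2); (-1,1): −√(1/2)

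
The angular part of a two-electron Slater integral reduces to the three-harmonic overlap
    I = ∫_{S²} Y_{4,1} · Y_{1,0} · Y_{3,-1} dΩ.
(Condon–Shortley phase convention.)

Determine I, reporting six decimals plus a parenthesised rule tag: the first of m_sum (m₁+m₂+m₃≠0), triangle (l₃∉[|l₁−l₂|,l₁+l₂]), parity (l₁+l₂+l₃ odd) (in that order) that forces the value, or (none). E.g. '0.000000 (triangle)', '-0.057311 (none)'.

Checks pass: Σm=0; 8 even; l₃=3∈[3,5].
(2·4+1)(2·1+1)(2·3+1) = 189
Δ: 2! 6! 0! / 9! → 1/252
sum: t=1:−1/36 = -1/36
3j²(4 1 3; 0 0 0) = Δ·Π!·Σ² = 4/63  (sign +1)
sum: t=1:−1/48 = -1/48
3j²(4 1 3; 1 0 -1) = Δ·Π!·Σ² = 5/84  (sign -1)
combine: 4πI² = 189·4/63·5/84 = 5/7
take √, sign -1: I = -0.23841361
No selection rule forces the value: the integral is nonzero (none).

-0.238414 (none)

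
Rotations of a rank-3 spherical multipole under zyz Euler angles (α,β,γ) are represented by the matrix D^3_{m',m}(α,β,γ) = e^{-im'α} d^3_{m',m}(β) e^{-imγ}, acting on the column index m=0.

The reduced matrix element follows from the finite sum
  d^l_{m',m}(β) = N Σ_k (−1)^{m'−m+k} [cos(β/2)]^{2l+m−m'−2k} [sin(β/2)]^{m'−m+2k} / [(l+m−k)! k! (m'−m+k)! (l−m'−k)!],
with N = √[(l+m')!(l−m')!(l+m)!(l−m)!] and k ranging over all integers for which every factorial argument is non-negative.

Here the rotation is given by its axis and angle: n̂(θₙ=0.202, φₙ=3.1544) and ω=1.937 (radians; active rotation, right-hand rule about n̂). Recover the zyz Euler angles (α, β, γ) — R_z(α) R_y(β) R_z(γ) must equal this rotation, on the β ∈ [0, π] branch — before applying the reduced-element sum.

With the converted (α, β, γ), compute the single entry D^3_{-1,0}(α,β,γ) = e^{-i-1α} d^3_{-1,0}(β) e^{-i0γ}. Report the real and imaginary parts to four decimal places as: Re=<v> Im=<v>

Axis–angle → zyz. n̂ = (sinθₙcosφₙ, sinθₙsinφₙ, cosθₙ) = (-0.200613, -0.002569, +0.979667), ω = 1.9370.
R = I cosω + sinω [n̂]ₓ + (1−cosω) n̂n̂ᵀ gives
  R = [-0.303417, -0.914009, -0.269306; +0.915409, -0.358064, +0.183892; -0.264508, -0.190729, +0.945335]
β = atan2(√(R₁₃²+R₂₃²), R₃₃) = 0.332177; α = atan2(R₂₃, R₁₃) mod 2π = 2.542479; γ = atan2(R₃₂, −R₃₁) mod 2π = 5.658457
D^3_{-1,0}(2.5425,0.3322,5.6585) = e^{-i·-1·2.5425}·d^3_{-1,0}(0.3322)·e^{-i·0·5.6585}. Compute d first:
With c≡cos(β/2)=0.986239 and s≡sin(β/2)=0.165326, N=[2·24·6·6]^{1/2}=41.569219
k: max(0,(0)−(-1))=1 … min(3+(0),3−(-1))=3
  k=1: (−1)^0·41.5692/(12)·0.9862^5·0.1653^1 = +0.534370
  k=2: (−1)^1·41.5692/(4)·0.9862^3·0.1653^3 = -0.045048
  k=3: (−1)^2·41.5692/(12)·0.9862^1·0.1653^5 = +0.000422
d^3_{-1,0}(0.3322) = +0.534370 -0.045048 +0.000422 = +0.489743
Phases: e^{-i·(-1)·2.5425}=-0.825836+0.563911i, e^{-i·(0)·5.6585}=+1.000000+0.000000i ⇒ D=-0.404448+0.276172i

Re=-0.4044 Im=0.2762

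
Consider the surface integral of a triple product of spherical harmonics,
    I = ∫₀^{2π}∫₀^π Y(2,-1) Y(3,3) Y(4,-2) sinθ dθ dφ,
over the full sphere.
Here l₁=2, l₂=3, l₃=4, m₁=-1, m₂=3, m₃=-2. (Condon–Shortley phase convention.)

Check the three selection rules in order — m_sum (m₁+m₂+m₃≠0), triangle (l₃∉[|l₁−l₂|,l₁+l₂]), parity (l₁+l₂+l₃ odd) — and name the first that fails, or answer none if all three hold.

parity

Σmᵢ = 0  ✓
l₃∈[|l₁−l₂|,l₁+l₂]=[1,5], have l₃=4  ✓
Σlᵢ = 9 ⇒ odd  ✗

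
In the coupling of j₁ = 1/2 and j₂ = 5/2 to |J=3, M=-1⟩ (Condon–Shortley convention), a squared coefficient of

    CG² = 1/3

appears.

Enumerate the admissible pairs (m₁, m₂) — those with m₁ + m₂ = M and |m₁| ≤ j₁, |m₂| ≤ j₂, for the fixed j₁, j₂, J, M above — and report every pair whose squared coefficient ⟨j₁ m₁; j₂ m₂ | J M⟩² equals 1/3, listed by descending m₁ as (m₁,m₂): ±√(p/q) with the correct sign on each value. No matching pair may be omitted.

(1/2,-3/2): +√(1/3)

Admissible pairs with m₁+m₂ = M = -1: (-1/2,-1/2), (1/2,-3/2)
  (m₁,m₂)=(1/2,-3/2): CG² = 1/3, CG = +√(1/3)   ← matches the target
  (m₁,m₂)=(-1/2,-1/2): CG² = 2/3, CG = +√(2/3)
Pairs with CG² = 1/3: (1/2,-3/2): +√(1/3)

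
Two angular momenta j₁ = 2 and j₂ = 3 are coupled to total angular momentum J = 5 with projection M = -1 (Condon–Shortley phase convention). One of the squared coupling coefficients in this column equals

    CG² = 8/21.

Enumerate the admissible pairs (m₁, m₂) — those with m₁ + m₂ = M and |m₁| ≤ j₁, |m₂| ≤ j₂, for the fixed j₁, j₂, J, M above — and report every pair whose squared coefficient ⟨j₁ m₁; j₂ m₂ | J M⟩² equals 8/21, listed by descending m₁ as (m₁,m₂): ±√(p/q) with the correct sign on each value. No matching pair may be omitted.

Admissible pairs with m₁+m₂ = M = -1: (-2,1), (-1,0), (0,-1), (1,-2), (2,-3)
  (m₁,m₂)=(2,-3): CG² = 1/210, CG = +√(1/210)
  (m₁,m₂)=(1,-2): CG² = 4/35, CG = +√(4/35)
  (m₁,m₂)=(0,-1): CG² = 3/7, CG = +√(3/7)
  (m₁,m₂)=(-1,0): CG² = 8/21, CG = +√(8/21)   ← matches the target
  (m₁,m₂)=(-2,1): CG² = 1/14, CG = +√(1/14)
Pairs with CG² = 8/21: (-1,0): +√(8/21)

(-1,0): +√(8/21)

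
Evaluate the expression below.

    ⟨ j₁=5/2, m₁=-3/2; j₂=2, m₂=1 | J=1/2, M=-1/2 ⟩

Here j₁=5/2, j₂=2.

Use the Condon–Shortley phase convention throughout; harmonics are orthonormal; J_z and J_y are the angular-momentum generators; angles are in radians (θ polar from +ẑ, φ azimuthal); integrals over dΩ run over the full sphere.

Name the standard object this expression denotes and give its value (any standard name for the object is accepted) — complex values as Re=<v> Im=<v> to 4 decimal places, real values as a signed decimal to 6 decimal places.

Clebsch–Gordan coefficient, −√(4/15) ≈ -0.516398

This is a Clebsch–Gordan (vector-coupling) coefficient.
j₁+j₂−J=4  J+j₁−j₂=1  J−j₁+j₂=0  j₁+j₂+J+1=6
(j₁±m₁, j₂±m₂, J±M) = (1,4,3,1,0,1)
P² = 48/5
sum k=3..3:
  [3] −1/6 = -1/6
S = -1/6
C² = P²·S² = 4/15 ; C = -0.516398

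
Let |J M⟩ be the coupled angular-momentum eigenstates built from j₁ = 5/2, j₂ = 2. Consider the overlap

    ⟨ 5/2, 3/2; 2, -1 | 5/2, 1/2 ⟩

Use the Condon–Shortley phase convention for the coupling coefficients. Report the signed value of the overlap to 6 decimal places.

+0.414039  (= +√(6/35))

triangle: 2!·3!·2!/8! = 24/40320
(j±m)!: 4!·1!·1!·3!·3!·2! = 1728
prefactor² = (2J+1)·Δ·N² = 216/35
  k=0: +1/(0!·2!·1!·1!·2!·1!) = 1/4
  k=1: −1/(1!·1!·0!·0!·3!·2!) = -1/12
Σ = 1/6  ⇒  CG² = 216/35·(1/6)² = 6/35
CG = +√(6/35) = +0.414039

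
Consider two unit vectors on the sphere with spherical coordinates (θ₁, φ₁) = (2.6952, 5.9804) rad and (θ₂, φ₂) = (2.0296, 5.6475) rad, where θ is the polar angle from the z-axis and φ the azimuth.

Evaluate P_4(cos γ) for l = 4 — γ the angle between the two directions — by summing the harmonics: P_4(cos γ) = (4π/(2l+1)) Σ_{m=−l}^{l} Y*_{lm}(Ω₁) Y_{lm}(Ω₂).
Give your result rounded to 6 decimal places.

-0.320586

Expand P_4 via completeness: Σ_{m} conj(Y_{4,m}) at Ω₁ times Y_{4,m} at Ω₂ —
  [-4]  conj(Y_{4,-4})(Ω₁) = 0.00541 - 0.01439j ; Y_{4,-4}(Ω₂) = -0.23620 + 0.16119j ; Δ = 0.00104 + 0.00427j
  [-3]  conj(Y_{4,-3})(Ω₁) = -0.05587 + 0.07163j ; Y_{4,-3}(Ω₂) = 0.13183 - 0.37715j ; Δ = 0.01965 + 0.03051j
  [-2]  conj(Y_{4,-2})(Ω₁) = 0.24069 - 0.16664j ; Y_{4,-2}(Ω₂) = 0.02958 + 0.09583j ; Δ = 0.02309 + 0.01814j
  [-1]  conj(Y_{4,-1})(Ω₁) = -0.47397 + 0.14806j ; Y_{4,-1}(Ω₂) = 0.24594 + 0.18147j ; Δ = -0.14343 - 0.04959j
  [+0]  conj(Y_{4,0})(Ω₁) = 0.18625 + 0.00000j ; Y_{4,0}(Ω₂) = -0.16267 + 0.00000j ; Δ = -0.03030 + 0.00000j
  [+1]  conj(Y_{4,1})(Ω₁) = 0.47397 + 0.14806j ; Y_{4,1}(Ω₂) = -0.24594 + 0.18147j ; Δ = -0.14343 + 0.04959j
  [+2]  conj(Y_{4,2})(Ω₁) = 0.24069 + 0.16664j ; Y_{4,2}(Ω₂) = 0.02958 - 0.09583j ; Δ = 0.02309 - 0.01814j
  [+3]  conj(Y_{4,3})(Ω₁) = 0.05587 + 0.07163j ; Y_{4,3}(Ω₂) = -0.13183 - 0.37715j ; Δ = 0.01965 - 0.03051j
  [+4]  conj(Y_{4,4})(Ω₁) = 0.00541 + 0.01439j ; Y_{4,4}(Ω₂) = -0.23620 - 0.16119j ; Δ = 0.00104 - 0.00427j
Σ over m = -0.22960 - 0.00000j; ×(4π/9) → -0.32059 - 0.00000j. Real part: -0.320586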